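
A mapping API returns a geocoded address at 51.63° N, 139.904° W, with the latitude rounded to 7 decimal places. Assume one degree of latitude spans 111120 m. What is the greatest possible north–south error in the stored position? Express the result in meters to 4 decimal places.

0.0056 meters

Rounding to 7 decimal places leaves the latitude within ±5e-08° of the true value.
North–south distance: 5e-08° × 111120 m/° = 0.005556 m.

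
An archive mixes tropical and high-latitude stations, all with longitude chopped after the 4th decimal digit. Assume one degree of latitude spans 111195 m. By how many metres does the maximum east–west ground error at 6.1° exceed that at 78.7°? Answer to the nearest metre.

Truncating at 4 decimal places can drop up to a full unit in the last place, so the longitude may be off by as much as 0.0001°.
Error at 6.1° = 0.0001° × 111195 × cos 6.1° ≈ 11.12 × 0.9943 = 11.057 m.
Error at 78.7° = 0.0001° × 111195 × cos 78.7° ≈ 11.12 × 0.1959 = 2.1788 m.
So the lower-latitude error exceeds the higher by 11.057 − 2.1788 = 8.8777 m.

9 metres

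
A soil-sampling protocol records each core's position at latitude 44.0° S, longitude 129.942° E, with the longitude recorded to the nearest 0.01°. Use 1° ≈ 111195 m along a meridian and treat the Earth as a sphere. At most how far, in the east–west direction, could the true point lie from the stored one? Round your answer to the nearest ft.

Rounding to 2 decimal places leaves the longitude within ±0.005° of the true value.
At latitude 44° a degree of longitude spans 111195 m × cos 44° = 111195 × 0.7193 ≈ 79987 m.
So at most 0.005° × 79987 ≈ 399.935 m east–west.
Converting: 399.935 m × 3.2808 ft/m ≈ 1312.1 ft.

1312 ft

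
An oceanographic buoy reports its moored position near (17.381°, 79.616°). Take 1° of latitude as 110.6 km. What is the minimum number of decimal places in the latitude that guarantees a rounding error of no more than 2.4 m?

One degree of latitude covers 110600 m.
N decimal places → at most half a unit in the last place, 0.5 × 10⁻ᴺ° = 110600/2 × 10⁻ᴺ m.
Need 0.5 × 110600 × 10⁻ᴺ ≤ 2.4 → 10⁻ᴺ ≤ 4.340e-05, so N ≥ 4.36.
At 4 places the error can reach 5.53 m, but 5 places keeps it to 0.553 m.

5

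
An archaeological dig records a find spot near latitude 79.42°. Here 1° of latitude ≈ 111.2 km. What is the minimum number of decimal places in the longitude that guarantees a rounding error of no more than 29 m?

3 decimal places

At 79.42° one degree of longitude covers 111200 × cos 79.42° ≈ 111200 × 0.1836 ≈ 20417.2 m.
Rounding to N decimal places gives at most 0.5 × 10⁻ᴺ degrees of error, i.e. 0.5 × 10⁻ᴺ × 20417.2 m.
Need 0.5 × 20417.2 × 10⁻ᴺ ≤ 29 → 10⁻ᴺ ≤ 2.841e-03, so N ≥ 2.55.
At 2 places the error can reach 102 m, but 3 places keeps it to 10.2 m.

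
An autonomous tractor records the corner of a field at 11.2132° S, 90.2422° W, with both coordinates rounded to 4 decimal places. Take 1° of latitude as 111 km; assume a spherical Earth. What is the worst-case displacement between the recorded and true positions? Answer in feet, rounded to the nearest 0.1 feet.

25.5 feet

Rounding to 4 decimal places leaves each coordinate within ±5e-05° of the true value.
Latitude error → 5e-05 × 111000 = 5.55 m along the meridian.
East–west component at 11.2132°: 5e-05° × 111000 × cos 11.2132° ≈ 5e-05 × 108881 ≈ 5.44405 m.
Worst case both components are at the extreme and orthogonal: √(5.55² + 5.44405²) ≈ 7.77433 m.
Converting: 7.77433 m × 3.2808 ft/m ≈ 25.506 ft.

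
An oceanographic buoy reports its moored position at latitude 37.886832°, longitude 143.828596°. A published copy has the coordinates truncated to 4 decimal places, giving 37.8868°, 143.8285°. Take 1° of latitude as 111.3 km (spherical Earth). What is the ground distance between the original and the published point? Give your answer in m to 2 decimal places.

9.15 m

The latitude changed by +0.000032° and the longitude by +0.000096°.
North–south shift: 0.000032 × 111300 = 3.5616 m.
E–W at 37.8868°: 0.000096° × 111300 × cos 37.8868° = 0.000096 × 111300 × 0.7892 ≈ 8.43272 m.
Distance: √(3.5616² + 8.43272²) ≈ 9.154 m.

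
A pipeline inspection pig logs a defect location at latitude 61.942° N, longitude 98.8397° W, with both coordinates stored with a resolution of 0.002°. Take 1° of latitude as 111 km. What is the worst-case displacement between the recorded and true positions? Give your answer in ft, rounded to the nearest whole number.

With a 0.002° grid the true value lies within half a step, ±0.002°/2 = ±0.001°, of the stored one.
Latitude error → 0.001 × 111000 = 111 m along the meridian.
E–W at 61.942°: 0.001° × 111000 × cos 61.942° = 0.001 × 111000 × 0.4704 ≈ 52.2105 m.
The two errors are perpendicular, so the maximum displacement is √(111² + 52.2105²) ≈ 122.666 m.
In feet: 122.666 m ÷ 0.3048 ≈ 402.45 ft.

402 ft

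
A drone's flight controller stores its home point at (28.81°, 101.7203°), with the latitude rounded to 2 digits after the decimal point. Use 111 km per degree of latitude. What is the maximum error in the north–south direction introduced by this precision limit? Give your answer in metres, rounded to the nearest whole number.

555 metres

Rounding to 2 decimal places leaves the latitude within ±0.005° of the true value.
So the N–S error is at most 0.005 × 111000 = 555 m.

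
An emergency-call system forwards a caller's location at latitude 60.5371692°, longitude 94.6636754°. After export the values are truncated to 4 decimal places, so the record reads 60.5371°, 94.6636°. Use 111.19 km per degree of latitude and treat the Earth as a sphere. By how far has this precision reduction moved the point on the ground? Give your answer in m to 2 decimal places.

The latitude changed by +0.0000692° and the longitude by +0.0000754°.
North–south shift: 0.0000692 × 111190 = 7.69435 m.
E–W at 60.5371°: 0.0000754° × 111190 × cos 60.5371° = 0.0000754 × 111190 × 0.4919 ≈ 4.12362 m.
Hypotenuse of the two orthogonal shifts: √(7.69435² + 4.12362²) = 8.72967 m.

8.73 m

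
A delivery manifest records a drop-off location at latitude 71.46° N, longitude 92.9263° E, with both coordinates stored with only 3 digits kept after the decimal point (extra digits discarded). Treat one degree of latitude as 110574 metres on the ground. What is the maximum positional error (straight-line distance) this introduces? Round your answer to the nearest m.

116 m

Truncating at 3 decimal places can drop up to a full unit in the last place, so each coordinate may be off by as much as 0.001°.
N–S: 0.001° × 110574 m/° = 110.574 m.
E–W at 71.46°: 0.001° × 110574 × cos 71.46° = 0.001 × 110574 × 0.3180 ≈ 35.1588 m.
Combining orthogonally: (110.574² + 35.1588²)^½ ≈ 116.029 m.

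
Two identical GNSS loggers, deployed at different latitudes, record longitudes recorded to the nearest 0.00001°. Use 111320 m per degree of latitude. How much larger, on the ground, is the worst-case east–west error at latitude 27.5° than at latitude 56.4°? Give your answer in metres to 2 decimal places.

Rounding to 5 decimal places leaves the longitude within ±5e-06° of the true value.
At 27.5°: 5e-06° × 111320 × cos 27.5° = 5e-06 × 111320 × 0.8870 ≈ 0.49371 m.
Error at 56.4° = 5e-06° × 111320 × cos 56.4° ≈ 0.5566 × 0.5534 = 0.30802 m.
Difference: 0.49371 − 0.30802 = 0.18569 m.

0.19 metres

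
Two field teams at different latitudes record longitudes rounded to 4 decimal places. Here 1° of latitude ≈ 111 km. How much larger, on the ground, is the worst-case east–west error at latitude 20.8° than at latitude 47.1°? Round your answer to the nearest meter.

Rounding to 4 decimal places leaves the longitude within ±5e-05° of the true value.
At 20.8°: 5e-05° × 111000 × cos 20.8° = 5e-05 × 111000 × 0.9348 ≈ 5.1883 m.
At 47.1°: 5e-05° × 111000 × cos 47.1° = 5e-05 × 111000 × 0.6807 ≈ 3.778 m.
So the lower-latitude error exceeds the higher by 5.1883 − 3.778 = 1.4103 m.

1 meters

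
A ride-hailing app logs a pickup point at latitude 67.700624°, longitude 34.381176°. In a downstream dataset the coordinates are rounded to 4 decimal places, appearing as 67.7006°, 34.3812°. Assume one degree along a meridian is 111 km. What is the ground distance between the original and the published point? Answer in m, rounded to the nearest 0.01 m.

2.85 m

Δlat = 67.700624 − 67.7006 = +0.000024°; Δlon = 34.381176 − 34.3812 = -0.000024°.
N–S: 0.000024° × 111000 m/° = 2.664 m.
E–W at 67.7006°: -0.000024° × 111000 × cos 67.7006° = -0.000024 × 111000 × 0.3794 ≈ -1.01085 m.
Distance: √(2.664² + 1.01085²) ≈ 2.84933 m.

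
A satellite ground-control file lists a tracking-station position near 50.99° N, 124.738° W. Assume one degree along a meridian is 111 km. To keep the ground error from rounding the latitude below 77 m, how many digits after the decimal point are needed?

One degree of latitude covers 111000 m.
Rounding to N decimal places gives at most 0.5 × 10⁻ᴺ degrees of error, i.e. 0.5 × 10⁻ᴺ × 111000 m.
Need 0.5 × 111000 × 10⁻ᴺ ≤ 77 → 10⁻ᴺ ≤ 1.387e-03, so N ≥ 2.86.
So 3 decimal places suffice (55.5 m); 2 would allow up to 555 m.

3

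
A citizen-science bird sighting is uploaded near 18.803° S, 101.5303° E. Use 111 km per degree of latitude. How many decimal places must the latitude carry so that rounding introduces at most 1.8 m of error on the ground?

5

One degree of latitude covers 111000 m.
With N decimal places the half-ulp bound is 0.5·10⁻ᴺ°, or 0.5·10⁻ᴺ × 111000 m on the ground.
Setting 55500 × 10⁻ᴺ ≤ 1.8 gives 10ᴺ ≥ 3.083e+04, i.e. N ≥ 4.49.
N = 4 would give 5.55 m (too coarse); N = 5 gives 0.555 m ≤ 1.8 m.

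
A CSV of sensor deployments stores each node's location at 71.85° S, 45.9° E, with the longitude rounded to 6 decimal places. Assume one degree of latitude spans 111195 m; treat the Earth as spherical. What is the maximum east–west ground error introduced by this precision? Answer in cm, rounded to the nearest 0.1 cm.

1.7 cm

Rounding to 6 decimal places leaves the longitude within ±5e-07° of the true value.
At latitude 71.85° a degree of longitude spans 111195 m × cos 71.85° = 111195 × 0.3115 ≈ 34637.9 m.
Maximum E–W displacement: 5e-07 × 34637.9 = 0.0173189 m.
That is 0.0173189 m = 1.7319 cm.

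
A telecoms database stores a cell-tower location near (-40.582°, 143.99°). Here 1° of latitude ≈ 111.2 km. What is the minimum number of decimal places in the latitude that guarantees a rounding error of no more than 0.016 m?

One degree of latitude covers 111200 m.
N decimal places → at most half a unit in the last place, 0.5 × 10⁻ᴺ° = 111200/2 × 10⁻ᴺ m.
Setting 55600 × 10⁻ᴺ ≤ 0.016 gives 10ᴺ ≥ 3.475e+06, i.e. N ≥ 6.54.
So 7 decimal places suffice (0.00556 m); 6 would allow up to 0.0556 m.

7 decimal places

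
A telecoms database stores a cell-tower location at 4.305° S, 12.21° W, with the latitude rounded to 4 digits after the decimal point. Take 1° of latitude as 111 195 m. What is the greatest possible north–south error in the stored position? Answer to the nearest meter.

6 meters

Rounding to 4 decimal places leaves the latitude within ±5e-05° of the true value.
Along the meridian that is 5e-05° × 111195 m/° = 5.55975 m.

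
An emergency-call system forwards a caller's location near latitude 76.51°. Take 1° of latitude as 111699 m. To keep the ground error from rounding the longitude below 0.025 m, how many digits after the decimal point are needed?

At 76.51° one degree of longitude covers 111699 × cos 76.51° ≈ 111699 × 0.2333 ≈ 26056.7 m.
With N decimal places the half-ulp bound is 0.5·10⁻ᴺ°, or 0.5·10⁻ᴺ × 26056.7 m on the ground.
Setting 13028.3 × 10⁻ᴺ ≤ 0.025 gives 10ᴺ ≥ 5.211e+05, i.e. N ≥ 5.72.
N = 5 would give 0.13 m (too coarse); N = 6 gives 0.013 m ≤ 0.025 m.

6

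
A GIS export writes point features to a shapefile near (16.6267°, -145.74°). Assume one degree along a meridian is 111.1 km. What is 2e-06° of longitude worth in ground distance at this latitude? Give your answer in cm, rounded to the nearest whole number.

21 cm

At 16.6267° a degree of longitude is 111100 × cos 16.6267° ≈ 106455 m, so 2e-06° corresponds to 0.21291 m.
That is 0.21291 m = 21.291 cm.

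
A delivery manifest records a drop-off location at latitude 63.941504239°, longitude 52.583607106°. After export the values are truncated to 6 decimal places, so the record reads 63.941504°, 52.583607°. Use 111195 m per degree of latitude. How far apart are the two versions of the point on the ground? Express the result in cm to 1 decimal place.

The latitude changed by +0.000000239° and the longitude by +0.000000106°.
North–south shift: 0.000000239 × 111195 = 0.0265756 m.
E–W at 63.9415°: 0.000000106° × 111195 × cos 63.9415° = 0.000000106 × 111195 × 0.4393 ≈ 0.00517775 m.
Distance: √(0.0265756² + 0.00517775²) ≈ 0.0270753 m.
That is 0.0270753 m = 2.7075 cm.

2.7 cm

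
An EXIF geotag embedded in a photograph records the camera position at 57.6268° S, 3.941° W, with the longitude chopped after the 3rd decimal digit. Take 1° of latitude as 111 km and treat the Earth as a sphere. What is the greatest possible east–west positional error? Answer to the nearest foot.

195 feet

Truncating at 3 decimal places can drop up to a full unit in the last place, so the longitude may be off by as much as 0.001°.
One degree of longitude at 57.6268° is 111000 × cos 57.6268° ≈ 111000 × 0.5354 = 59432.9 m.
So at most 0.001° × 59432.9 ≈ 59.4329 m east–west.
In feet: 59.4329 m ÷ 0.3048 ≈ 194.99 ft.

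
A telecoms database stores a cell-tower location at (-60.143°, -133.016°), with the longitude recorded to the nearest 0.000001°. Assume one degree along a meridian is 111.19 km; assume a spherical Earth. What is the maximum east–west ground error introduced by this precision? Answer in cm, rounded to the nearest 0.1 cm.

Rounding to 6 decimal places leaves the longitude within ±5e-07° of the true value.
Parallels shrink by cos φ, so at 60.143° a degree of longitude is 111190 × 0.4978 ≈ 55354.5 m.
So at most 5e-07° × 55354.5 ≈ 0.0276772 m east–west.
That is 0.0276772 m = 2.7677 cm.

2.8 cm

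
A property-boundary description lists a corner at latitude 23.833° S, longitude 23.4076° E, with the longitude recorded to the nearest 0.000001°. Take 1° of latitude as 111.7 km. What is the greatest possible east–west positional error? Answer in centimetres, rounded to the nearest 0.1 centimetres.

Rounding to 6 decimal places leaves the longitude within ±5e-07° of the true value.
One degree of longitude at 23.833° is 111700 × cos 23.833° ≈ 111700 × 0.9147 = 102175 m.
So at most 5e-07° × 102175 ≈ 0.0510875 m east–west.
That is 0.0510875 m = 5.1088 cm.

5.1 centimetres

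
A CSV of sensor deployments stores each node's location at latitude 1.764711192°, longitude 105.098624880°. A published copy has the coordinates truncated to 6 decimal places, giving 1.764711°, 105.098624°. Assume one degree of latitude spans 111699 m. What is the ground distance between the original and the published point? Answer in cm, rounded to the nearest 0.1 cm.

10.1 cm

Δlat = 1.764711192 − 1.764711 = +0.000000192°; Δlon = 105.098624880 − 105.098624 = +0.000000880°.
North–south shift: 0.000000192 × 111699 = 0.0214462 m.
East–west at this latitude: 0.000000880° × 111699 × cos 1.76471° ≈ 0.000000880 × 111646 = 0.0982485 m.
Distance: √(0.0214462² + 0.0982485²) ≈ 0.100562 m.
That is 0.100562 m = 10.056 cm.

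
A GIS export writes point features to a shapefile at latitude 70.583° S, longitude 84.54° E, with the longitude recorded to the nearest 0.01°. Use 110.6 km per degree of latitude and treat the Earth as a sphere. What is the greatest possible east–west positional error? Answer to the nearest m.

Rounding to 2 decimal places leaves the longitude within ±0.005° of the true value.
At latitude 70.583° a degree of longitude spans 110600 m × cos 70.583° = 110600 × 0.3324 ≈ 36768 m.
Maximum E–W displacement: 0.005 × 36768 = 183.84 m.

184 m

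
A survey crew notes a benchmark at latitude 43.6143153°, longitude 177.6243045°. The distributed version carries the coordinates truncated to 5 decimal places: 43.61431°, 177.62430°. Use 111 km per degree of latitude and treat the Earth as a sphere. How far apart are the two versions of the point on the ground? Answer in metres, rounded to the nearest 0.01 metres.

The latitude changed by +0.0000053° and the longitude by +0.0000045°.
North–south shift: 0.0000053 × 111000 = 0.5883 m.
E–W at 43.6143°: 0.0000045° × 111000 × cos 43.6143° = 0.0000045 × 111000 × 0.7240 ≈ 0.361638 m.
Distance: √(0.5883² + 0.361638²) ≈ 0.690564 m.

0.69 metres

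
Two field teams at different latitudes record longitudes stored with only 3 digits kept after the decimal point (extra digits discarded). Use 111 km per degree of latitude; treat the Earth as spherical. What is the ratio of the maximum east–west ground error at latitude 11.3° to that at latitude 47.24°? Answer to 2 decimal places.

1.44

Truncating at 3 decimal places can drop up to a full unit in the last place, so the longitude may be off by as much as 0.001°.
At 11.3°: 0.001° × 111000 × cos 11.3° = 0.001 × 111000 × 0.9806 ≈ 108.85 m.
At 47.24°: 0.001° × 111000 × cos 47.24° = 0.001 × 111000 × 0.6789 ≈ 75.361 m.
Ratio: 108.85 / 75.361 = cos 11.3° / cos 47.24° ≈ 1.4444.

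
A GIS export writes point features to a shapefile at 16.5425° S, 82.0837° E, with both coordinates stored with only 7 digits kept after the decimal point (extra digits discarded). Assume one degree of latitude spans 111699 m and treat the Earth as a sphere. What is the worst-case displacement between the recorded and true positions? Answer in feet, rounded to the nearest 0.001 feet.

Truncating at 7 decimal places can drop up to a full unit in the last place, so each coordinate may be off by as much as 1e-07°.
North–south component: 1e-07° × 111699 = 0.0111699 m.
E–W at 16.5425°: 1e-07° × 111699 × cos 16.5425° = 1e-07 × 111699 × 0.9586 ≈ 0.0107076 m.
The two errors are perpendicular, so the maximum displacement is √(0.0111699² + 0.0107076²) ≈ 0.0154732 m.
Converting: 0.0154732 m × 3.2808 ft/m ≈ 0.050765 ft.

0.051 feet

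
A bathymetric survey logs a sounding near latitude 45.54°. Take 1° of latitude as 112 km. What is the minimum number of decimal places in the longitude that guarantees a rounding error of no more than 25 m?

At 45.54° one degree of longitude covers 112000 × cos 45.54° ≈ 112000 × 0.7004 ≈ 78446 m.
Rounding to N decimal places gives at most 0.5 × 10⁻ᴺ degrees of error, i.e. 0.5 × 10⁻ᴺ × 78446 m.
Need 0.5 × 78446 × 10⁻ᴺ ≤ 25 → 10⁻ᴺ ≤ 6.374e-04, so N ≥ 3.20.
So 4 decimal places suffice (3.92 m); 3 would allow up to 39.2 m.

4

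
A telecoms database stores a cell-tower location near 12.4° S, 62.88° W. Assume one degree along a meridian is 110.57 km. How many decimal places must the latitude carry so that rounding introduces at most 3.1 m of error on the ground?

One degree of latitude covers 110570 m.
Rounding to N decimal places gives at most 0.5 × 10⁻ᴺ degrees of error, i.e. 0.5 × 10⁻ᴺ × 110570 m.
Setting 55285 × 10⁻ᴺ ≤ 3.1 gives 10ᴺ ≥ 1.783e+04, i.e. N ≥ 4.25.
N = 4 would give 5.53 m (too coarse); N = 5 gives 0.553 m ≤ 3.1 m.

5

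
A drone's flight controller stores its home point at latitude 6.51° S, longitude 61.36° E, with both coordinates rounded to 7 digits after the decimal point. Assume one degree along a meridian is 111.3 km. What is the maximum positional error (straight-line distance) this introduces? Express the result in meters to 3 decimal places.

0.008 meters

Rounding to 7 decimal places leaves each coordinate within ±5e-08° of the true value.
North–south component: 5e-08° × 111300 = 0.005565 m.
Longitude error → 5e-08 × 111300 × cos 6.51° = 5e-08 × 111300 × 0.9936 ≈ 0.00552912 m.
Combining orthogonally: (0.005565² + 0.00552912²)^½ ≈ 0.00784477 m.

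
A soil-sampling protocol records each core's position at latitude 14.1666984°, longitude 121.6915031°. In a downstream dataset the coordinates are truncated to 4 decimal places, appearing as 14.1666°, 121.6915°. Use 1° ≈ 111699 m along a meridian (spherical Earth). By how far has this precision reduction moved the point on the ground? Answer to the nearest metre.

The latitude changed by +0.0000984° and the longitude by +0.0000031°.
North–south shift: 0.0000984 × 111699 = 10.9912 m.
E–W at 14.1666°: 0.0000031° × 111699 × cos 14.1666° = 0.0000031 × 111699 × 0.9696 ≈ 0.335736 m.
Distance: √(10.9912² + 0.335736²) ≈ 10.9963 m.

11 metres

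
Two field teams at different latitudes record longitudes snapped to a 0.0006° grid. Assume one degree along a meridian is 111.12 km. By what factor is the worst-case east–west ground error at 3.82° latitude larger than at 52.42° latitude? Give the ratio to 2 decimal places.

1.64

With a 0.0006° grid the true value lies within half a step, ±0.0006°/2 = ±0.0003°, of the stored one.
At 3.82°: 0.0003° × 111120 × cos 3.82° = 0.0003 × 111120 × 0.9978 ≈ 33.262 m.
At 52.42°: 0.0003° × 111120 × cos 52.42° = 0.0003 × 111120 × 0.6099 ≈ 20.331 m.
The ratio reduces to cos 3.82° / cos 52.42° = 0.9978/0.6099 ≈ 1.6361.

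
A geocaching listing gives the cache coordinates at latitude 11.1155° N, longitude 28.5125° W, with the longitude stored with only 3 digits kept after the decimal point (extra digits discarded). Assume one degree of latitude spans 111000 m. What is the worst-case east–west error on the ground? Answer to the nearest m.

109 m

Truncating at 3 decimal places can drop up to a full unit in the last place, so the longitude may be off by as much as 0.001°.
Parallels shrink by cos φ, so at 11.1155° a degree of longitude is 111000 × 0.9812 ≈ 108918 m.
Maximum E–W displacement: 0.001 × 108918 = 108.918 m.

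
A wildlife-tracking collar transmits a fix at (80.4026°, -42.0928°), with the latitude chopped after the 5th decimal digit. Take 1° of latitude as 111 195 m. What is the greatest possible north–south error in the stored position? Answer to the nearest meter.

Truncating at 5 decimal places can drop up to a full unit in the last place, so the latitude may be off by as much as 1e-05°.
North–south distance: 1e-05° × 111195 m/° = 1.11195 m.

1 meters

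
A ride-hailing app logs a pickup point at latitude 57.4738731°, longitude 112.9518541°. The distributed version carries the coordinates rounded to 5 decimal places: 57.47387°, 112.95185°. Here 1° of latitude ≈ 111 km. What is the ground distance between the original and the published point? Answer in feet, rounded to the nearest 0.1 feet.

Δlat = 57.4738731 − 57.47387 = +0.0000031°; Δlon = 112.9518541 − 112.95185 = +0.0000041°.
N–S: 0.0000031° × 111000 m/° = 0.3441 m.
East–west at this latitude: 0.0000041° × 111000 × cos 57.4739° ≈ 0.0000041 × 59682.9 = 0.2447 m.
Distance: √(0.3441² + 0.2447²) ≈ 0.422236 m.
In feet: 0.422236 m ÷ 0.3048 ≈ 1.3853 ft.

1.4 feet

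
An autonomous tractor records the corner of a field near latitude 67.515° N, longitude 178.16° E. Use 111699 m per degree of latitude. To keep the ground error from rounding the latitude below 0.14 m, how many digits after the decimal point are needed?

6

One degree of latitude covers 111699 m.
Rounding to N decimal places gives at most 0.5 × 10⁻ᴺ degrees of error, i.e. 0.5 × 10⁻ᴺ × 111699 m.
Setting 55849.5 × 10⁻ᴺ ≤ 0.14 gives 10ᴺ ≥ 3.989e+05, i.e. N ≥ 5.60.
At 5 places the error can reach 0.558 m, but 6 places keeps it to 0.0558 m.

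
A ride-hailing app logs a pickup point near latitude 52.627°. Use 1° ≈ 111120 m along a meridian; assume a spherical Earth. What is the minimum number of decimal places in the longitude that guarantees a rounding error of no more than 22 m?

At 52.627° one degree of longitude covers 111120 × cos 52.627° ≈ 111120 × 0.6070 ≈ 67450 m.
With N decimal places the half-ulp bound is 0.5·10⁻ᴺ°, or 0.5·10⁻ᴺ × 67450 m on the ground.
Setting 33725 × 10⁻ᴺ ≤ 22 gives 10ᴺ ≥ 1533, i.e. N ≥ 3.19.
N = 3 would give 33.7 m (too coarse); N = 4 gives 3.37 m ≤ 22 m.

4 decimal places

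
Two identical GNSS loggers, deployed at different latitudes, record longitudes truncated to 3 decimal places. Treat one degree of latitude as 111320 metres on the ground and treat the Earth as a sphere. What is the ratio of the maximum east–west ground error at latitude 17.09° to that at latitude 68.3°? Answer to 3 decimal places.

Truncating at 3 decimal places can drop up to a full unit in the last place, so the longitude may be off by as much as 0.001°.
Error at 17.09° = 0.001° × 111320 × cos 17.09° ≈ 111.32 × 0.9558 = 106.4 m.
At 68.3°: 0.001° × 111320 × cos 68.3° = 0.001 × 111320 × 0.3697 ≈ 41.16 m.
Ratio: 106.4 / 41.16 = cos 17.09° / cos 68.3° ≈ 2.5851.

2.585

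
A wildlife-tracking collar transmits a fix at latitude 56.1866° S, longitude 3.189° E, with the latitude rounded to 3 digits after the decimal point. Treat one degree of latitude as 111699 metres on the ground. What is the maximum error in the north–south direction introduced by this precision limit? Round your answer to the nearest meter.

Rounding to 3 decimal places leaves the latitude within ±0.0005° of the true value.
So the N–S error is at most 0.0005 × 111699 = 55.8495 m.

56 meters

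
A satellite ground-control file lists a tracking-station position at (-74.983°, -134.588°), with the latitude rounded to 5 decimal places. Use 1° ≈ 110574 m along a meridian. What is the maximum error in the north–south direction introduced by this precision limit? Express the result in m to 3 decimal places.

0.553 m

Rounding to 5 decimal places leaves the latitude within ±5e-06° of the true value.
North–south distance: 5e-06° × 110574 m/° = 0.55287 m.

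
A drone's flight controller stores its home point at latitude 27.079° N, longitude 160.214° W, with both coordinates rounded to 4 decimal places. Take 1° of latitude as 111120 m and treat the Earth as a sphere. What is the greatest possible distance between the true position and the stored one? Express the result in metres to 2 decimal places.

7.44 metres

Rounding to 4 decimal places leaves each coordinate within ±5e-05° of the true value.
Latitude error → 5e-05 × 111120 = 5.556 m along the meridian.
East–west component at 27.079°: 5e-05° × 111120 × cos 27.079° ≈ 5e-05 × 98939 ≈ 4.94695 m.
Combining orthogonally: (5.556² + 4.94695²)^½ ≈ 7.43918 m.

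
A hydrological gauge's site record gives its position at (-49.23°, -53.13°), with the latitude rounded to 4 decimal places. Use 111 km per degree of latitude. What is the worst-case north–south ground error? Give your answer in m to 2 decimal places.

5.55 m

Rounding to 4 decimal places leaves the latitude within ±5e-05° of the true value.
North–south distance: 5e-05° × 111000 m/° = 5.55 m.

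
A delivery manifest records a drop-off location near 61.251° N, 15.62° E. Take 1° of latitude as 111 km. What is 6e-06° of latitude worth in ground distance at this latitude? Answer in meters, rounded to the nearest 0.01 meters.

0.67 meters

6e-06° × 111000 m/° = 0.666 m.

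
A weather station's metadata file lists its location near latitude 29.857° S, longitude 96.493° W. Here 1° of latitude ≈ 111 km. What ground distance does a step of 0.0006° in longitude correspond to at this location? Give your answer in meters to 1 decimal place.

57.8 meters

One degree of longitude here spans 111000 × cos 29.857° = 111000 × 0.8673 ≈ 96267 m; 0.0006° of that is 57.7602 m.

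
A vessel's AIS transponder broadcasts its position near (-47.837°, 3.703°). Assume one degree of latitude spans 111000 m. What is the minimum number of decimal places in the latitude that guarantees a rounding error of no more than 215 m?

3 decimal places

One degree of latitude covers 111000 m.
N decimal places → at most half a unit in the last place, 0.5 × 10⁻ᴺ° = 111000/2 × 10⁻ᴺ m.
Setting 55500 × 10⁻ᴺ ≤ 215 gives 10ᴺ ≥ 258.1, i.e. N ≥ 2.41.
So 3 decimal places suffice (55.5 m); 2 would allow up to 555 m.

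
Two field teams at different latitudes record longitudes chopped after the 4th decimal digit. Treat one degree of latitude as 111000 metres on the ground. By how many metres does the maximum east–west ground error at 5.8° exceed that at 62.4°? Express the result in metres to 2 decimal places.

5.90 metres

Truncating at 4 decimal places can drop up to a full unit in the last place, so the longitude may be off by as much as 0.0001°.
Error at 5.8° = 0.0001° × 111000 × cos 5.8° ≈ 11.1 × 0.9949 = 11.043 m.
At 62.4°: 0.0001° × 111000 × cos 62.4° = 0.0001 × 111000 × 0.4633 ≈ 5.1426 m.
So the lower-latitude error exceeds the higher by 11.043 − 5.1426 = 5.9006 m.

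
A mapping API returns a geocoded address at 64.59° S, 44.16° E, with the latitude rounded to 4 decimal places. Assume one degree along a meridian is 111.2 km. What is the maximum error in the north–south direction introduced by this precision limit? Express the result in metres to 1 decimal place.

5.6 metres

Rounding to 4 decimal places leaves the latitude within ±5e-05° of the true value.
So the N–S error is at most 5e-05 × 111200 = 5.56 m.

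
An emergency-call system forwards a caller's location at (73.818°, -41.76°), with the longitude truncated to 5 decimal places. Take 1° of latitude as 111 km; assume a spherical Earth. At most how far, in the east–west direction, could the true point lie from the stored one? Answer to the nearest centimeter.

31 centimeters

Truncating at 5 decimal places can drop up to a full unit in the last place, so the longitude may be off by as much as 1e-05°.
At latitude 73.818° a degree of longitude spans 111000 m × cos 73.818° = 111000 × 0.2787 ≈ 30934.5 m.
Maximum E–W displacement: 1e-05 × 30934.5 = 0.309345 m.
That is 0.309345 m = 30.935 cm.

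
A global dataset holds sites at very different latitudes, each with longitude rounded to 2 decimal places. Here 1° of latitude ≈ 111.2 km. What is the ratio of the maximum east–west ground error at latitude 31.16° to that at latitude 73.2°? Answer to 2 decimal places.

2.96

Rounding to 2 decimal places leaves the longitude within ±0.005° of the true value.
Error at 31.16° = 0.005° × 111200 × cos 31.16° ≈ 556 × 0.8557 = 475.78 m.
Error at 73.2° = 0.005° × 111200 × cos 73.2° ≈ 556 × 0.2890 = 160.7 m.
Ratio: 475.78 / 160.7 = cos 31.16° / cos 73.2° ≈ 2.9607.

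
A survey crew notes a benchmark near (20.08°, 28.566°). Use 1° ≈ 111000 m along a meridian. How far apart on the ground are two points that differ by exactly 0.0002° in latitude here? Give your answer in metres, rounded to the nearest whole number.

0.0002° × 111000 m/° = 22.2 m.

22 metres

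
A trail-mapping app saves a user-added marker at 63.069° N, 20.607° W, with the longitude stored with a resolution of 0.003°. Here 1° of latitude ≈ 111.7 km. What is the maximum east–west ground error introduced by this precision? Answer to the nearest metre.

76 metres

With a 0.003° grid the true value lies within half a step, ±0.003°/2 = ±0.0015°, of the stored one.
Parallels shrink by cos φ, so at 63.069° a degree of longitude is 111700 × 0.4529 ≈ 50590.8 m.
East–west error: 0.0015° × 50590.8 m/° ≈ 75.8863 m.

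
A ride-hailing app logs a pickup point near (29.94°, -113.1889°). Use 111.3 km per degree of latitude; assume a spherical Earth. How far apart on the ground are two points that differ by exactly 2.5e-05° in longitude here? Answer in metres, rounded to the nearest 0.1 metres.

2.4 metres

2.5e-05° of longitude at 29.94° is 2.5e-05 × 111300 × cos 29.94° ≈ 2.5e-05 × 96446.9 = 2.41117 m.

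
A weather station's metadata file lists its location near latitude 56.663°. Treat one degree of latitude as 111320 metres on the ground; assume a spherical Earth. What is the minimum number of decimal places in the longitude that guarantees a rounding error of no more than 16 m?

At 56.663° one degree of longitude covers 111320 × cos 56.663° ≈ 111320 × 0.5496 ≈ 61177.3 m.
Rounding to N decimal places gives at most 0.5 × 10⁻ᴺ degrees of error, i.e. 0.5 × 10⁻ᴺ × 61177.3 m.
Need 0.5 × 61177.3 × 10⁻ᴺ ≤ 16 → 10⁻ᴺ ≤ 5.231e-04, so N ≥ 3.28.
N = 3 would give 30.6 m (too coarse); N = 4 gives 3.06 m ≤ 16 m.

4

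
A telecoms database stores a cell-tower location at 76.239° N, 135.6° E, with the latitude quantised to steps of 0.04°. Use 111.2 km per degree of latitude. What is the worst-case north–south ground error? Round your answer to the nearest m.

With a 0.04° grid the true value lies within half a step, ±0.04°/2 = ±0.02°, of the stored one.
North–south distance: 0.02° × 111200 m/° = 2224 m.

2224 m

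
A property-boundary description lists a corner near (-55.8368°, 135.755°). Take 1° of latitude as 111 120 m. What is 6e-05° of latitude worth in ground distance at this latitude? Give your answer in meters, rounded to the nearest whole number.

6e-05° × 111120 m/° = 6.6672 m.

7 meters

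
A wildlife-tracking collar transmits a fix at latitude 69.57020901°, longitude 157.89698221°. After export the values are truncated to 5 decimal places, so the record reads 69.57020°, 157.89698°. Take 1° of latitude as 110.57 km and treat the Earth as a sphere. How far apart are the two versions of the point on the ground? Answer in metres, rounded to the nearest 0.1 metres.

1.0 metres

Δlat = 69.57020901 − 69.57020 = +0.00000901°; Δlon = 157.89698221 − 157.89698 = +0.00000221°.
N–S: 0.00000901° × 110570 m/° = 0.996236 m.
East–west at this latitude: 0.00000221° × 110570 × cos 69.5702° ≈ 0.00000221 × 38595.5 = 0.0852961 m.
Hypotenuse of the two orthogonal shifts: √(0.996236² + 0.0852961²) = 0.99988 m.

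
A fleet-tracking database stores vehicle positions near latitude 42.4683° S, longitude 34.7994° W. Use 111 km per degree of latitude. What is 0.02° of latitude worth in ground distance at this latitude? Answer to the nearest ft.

7283 ft

0.02° × 111000 m/° = 2220 m.
Converting: 2220 m × 3.2808 ft/m ≈ 7283.5 ft.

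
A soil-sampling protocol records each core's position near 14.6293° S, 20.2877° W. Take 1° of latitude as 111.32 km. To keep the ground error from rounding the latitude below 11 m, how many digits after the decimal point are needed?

4 decimal places

One degree of latitude covers 111320 m.
With N decimal places the half-ulp bound is 0.5·10⁻ᴺ°, or 0.5·10⁻ᴺ × 111320 m on the ground.
Need 0.5 × 111320 × 10⁻ᴺ ≤ 11 → 10⁻ᴺ ≤ 1.976e-04, so N ≥ 3.70.
At 3 places the error can reach 55.7 m, but 4 places keeps it to 5.57 m.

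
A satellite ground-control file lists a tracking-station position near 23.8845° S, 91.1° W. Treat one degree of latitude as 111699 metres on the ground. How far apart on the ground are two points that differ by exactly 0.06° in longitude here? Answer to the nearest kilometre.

6 kilometres

0.06° of longitude at 23.8845° is 0.06 × 111699 × cos 23.8845° ≈ 0.06 × 102133 = 6128.01 m.
That is 6128.01 m = 6.128 km.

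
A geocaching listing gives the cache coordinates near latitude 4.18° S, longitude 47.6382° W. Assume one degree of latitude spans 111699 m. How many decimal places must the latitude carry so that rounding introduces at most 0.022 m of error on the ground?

7

One degree of latitude covers 111699 m.
Rounding to N decimal places gives at most 0.5 × 10⁻ᴺ degrees of error, i.e. 0.5 × 10⁻ᴺ × 111699 m.
Need 0.5 × 111699 × 10⁻ᴺ ≤ 0.022 → 10⁻ᴺ ≤ 3.939e-07, so N ≥ 6.40.
N = 6 would give 0.0558 m (too coarse); N = 7 gives 0.00558 m ≤ 0.022 m.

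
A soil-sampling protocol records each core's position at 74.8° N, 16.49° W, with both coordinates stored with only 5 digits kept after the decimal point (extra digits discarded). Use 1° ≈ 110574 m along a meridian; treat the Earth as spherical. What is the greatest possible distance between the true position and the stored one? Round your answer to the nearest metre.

Truncating at 5 decimal places can drop up to a full unit in the last place, so each coordinate may be off by as much as 1e-05°.
N–S: 1e-05° × 110574 m/° = 1.10574 m.
E–W at 74.8°: 1e-05° × 110574 × cos 74.8° = 1e-05 × 110574 × 0.2622 ≈ 0.289913 m.
The two errors are perpendicular, so the maximum displacement is √(1.10574² + 0.289913²) ≈ 1.14311 m.

1 metres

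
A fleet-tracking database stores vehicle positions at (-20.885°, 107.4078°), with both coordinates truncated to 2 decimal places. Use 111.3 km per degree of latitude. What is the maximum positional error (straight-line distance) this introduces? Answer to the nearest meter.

1523 meters

Truncating at 2 decimal places can drop up to a full unit in the last place, so each coordinate may be off by as much as 0.01°.
N–S: 0.01° × 111300 m/° = 1113 m.
East–west component at 20.885°: 0.01° × 111300 × cos 20.885° ≈ 0.01 × 103987 ≈ 1039.87 m.
Combining orthogonally: (1113² + 1039.87²)^½ ≈ 1523.19 m.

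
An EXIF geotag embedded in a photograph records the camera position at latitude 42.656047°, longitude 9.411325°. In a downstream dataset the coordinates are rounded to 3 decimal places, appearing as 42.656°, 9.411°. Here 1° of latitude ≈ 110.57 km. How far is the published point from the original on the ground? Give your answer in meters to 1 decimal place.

26.9 meters

The latitude changed by +0.000047° and the longitude by +0.000325°.
N–S: 0.000047° × 110570 m/° = 5.19679 m.
E–W at 42.656°: 0.000325° × 110570 × cos 42.656° = 0.000325 × 110570 × 0.7354 ≈ 26.428 m.
Distance: √(5.19679² + 26.428²) ≈ 26.9341 m.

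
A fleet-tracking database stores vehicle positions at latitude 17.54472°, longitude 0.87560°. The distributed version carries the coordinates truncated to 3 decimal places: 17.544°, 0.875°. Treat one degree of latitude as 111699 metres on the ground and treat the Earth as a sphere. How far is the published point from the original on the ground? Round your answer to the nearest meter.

The latitude changed by +0.00072° and the longitude by +0.00060°.
North–south shift: 0.00072 × 111699 = 80.4233 m.
E–W at 17.544°: 0.00060° × 111699 × cos 17.544° = 0.00060 × 111699 × 0.9535 ≈ 63.902 m.
Hypotenuse of the two orthogonal shifts: √(80.4233² + 63.902²) = 102.72 m.

103 meters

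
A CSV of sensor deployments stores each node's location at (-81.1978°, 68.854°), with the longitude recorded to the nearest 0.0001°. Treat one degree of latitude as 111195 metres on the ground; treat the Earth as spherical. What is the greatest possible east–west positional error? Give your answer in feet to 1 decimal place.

2.8 feet

Rounding to 4 decimal places leaves the longitude within ±5e-05° of the true value.
One degree of longitude at 81.1978° is 111195 × cos 81.1978° ≈ 111195 × 0.1530 = 17015.5 m.
East–west error: 5e-05° × 17015.5 m/° ≈ 0.850774 m.
In feet: 0.850774 m ÷ 0.3048 ≈ 2.7913 ft.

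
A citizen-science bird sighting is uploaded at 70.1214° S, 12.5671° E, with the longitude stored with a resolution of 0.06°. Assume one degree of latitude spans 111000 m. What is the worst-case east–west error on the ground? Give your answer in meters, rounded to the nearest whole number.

1132 meters

With a 0.06° grid the true value lies within half a step, ±0.06°/2 = ±0.03°, of the stored one.
At latitude 70.1214° a degree of longitude spans 111000 m × cos 70.1214° = 111000 × 0.3400 ≈ 37743.1 m.
So at most 0.03° × 37743.1 ≈ 1132.29 m east–west.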